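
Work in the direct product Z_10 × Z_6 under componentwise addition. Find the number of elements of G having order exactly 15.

8

An element (a,b) has order lcm(ord(a), ord(b)); count pairs with lcm equal to 15.
Enumerating gives 8 such elements.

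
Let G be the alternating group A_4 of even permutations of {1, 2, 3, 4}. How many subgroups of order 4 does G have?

1

|G| = 12 and 4 | 12, so subgroups of order 4 are possible by Lagrange.
The subgroups of order 4 are: {e, (1 2)(3 4), (1 3)(2 4), (1 4)(2 3)}.
So G has 1 subgroup of order 4.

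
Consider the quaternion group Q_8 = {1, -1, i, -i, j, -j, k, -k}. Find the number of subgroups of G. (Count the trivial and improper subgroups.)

6

|G| = 8, so by Lagrange every subgroup order divides 8. Divisors: 1, 2, 4, 8.
Subgroups by order — order 1: 1; order 2: 1; order 4: 3; order 8: 1.
Total: 1 + 1 + 3 + 1 = 6.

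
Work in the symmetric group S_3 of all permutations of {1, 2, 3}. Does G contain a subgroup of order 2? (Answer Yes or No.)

Yes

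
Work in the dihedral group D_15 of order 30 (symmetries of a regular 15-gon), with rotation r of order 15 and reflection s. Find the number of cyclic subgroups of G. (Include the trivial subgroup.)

Group the elements of G by the cyclic subgroup they generate; each cyclic subgroup of order d accounts for φ(d) elements.
Cyclic subgroups by order — order 1: 1; order 2: 15; order 3: 1; order 5: 1; order 15: 1.
Total: 19.

19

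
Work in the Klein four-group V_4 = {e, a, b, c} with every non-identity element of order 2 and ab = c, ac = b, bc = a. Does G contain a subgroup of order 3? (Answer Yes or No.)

3 does not divide |G| = 4, so by Lagrange no subgroup of order 3 exists.

No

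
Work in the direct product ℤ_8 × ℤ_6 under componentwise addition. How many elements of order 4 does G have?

An element (a,b) has order lcm(ord(a), ord(b)); count pairs with lcm equal to 4.
Enumerating gives 4 such elements.

4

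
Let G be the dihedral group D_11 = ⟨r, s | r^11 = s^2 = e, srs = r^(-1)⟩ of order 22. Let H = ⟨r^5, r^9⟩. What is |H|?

11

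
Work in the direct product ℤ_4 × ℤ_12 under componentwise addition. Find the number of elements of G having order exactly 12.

An element (a,b) has order lcm(ord(a), ord(b)); count pairs with lcm equal to 12.
Enumerating gives 24 such elements.

24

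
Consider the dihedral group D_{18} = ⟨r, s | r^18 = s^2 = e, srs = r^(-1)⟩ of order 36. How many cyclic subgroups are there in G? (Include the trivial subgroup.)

Each element a generates a cyclic subgroup ⟨a⟩; distinct elements may generate the same one (a cyclic group of order d has φ(d) generators).
Cyclic subgroups by order — order 1: 1; order 2: 19; order 3: 1; order 6: 1; order 9: 1; order 18: 1.
Total: 24.

24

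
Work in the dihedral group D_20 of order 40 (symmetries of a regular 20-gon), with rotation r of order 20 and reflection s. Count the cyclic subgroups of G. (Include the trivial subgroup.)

26

A cyclic subgroup of order d is generated by each of its φ(d) elements of order d, so the cyclic subgroups of order d number (#elements of order d)/φ(d).
Cyclic subgroups by order — order 1: 1; order 2: 21; order 4: 1; order 5: 1; order 10: 1; order 20: 1.
Total: 26.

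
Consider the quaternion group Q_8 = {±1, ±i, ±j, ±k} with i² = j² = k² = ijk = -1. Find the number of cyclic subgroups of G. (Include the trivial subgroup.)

Group the elements of G by the cyclic subgroup they generate; each cyclic subgroup of order d accounts for φ(d) elements.
Cyclic subgroups by order — order 1: 1; order 2: 1; order 4: 3.
Total: 5.

5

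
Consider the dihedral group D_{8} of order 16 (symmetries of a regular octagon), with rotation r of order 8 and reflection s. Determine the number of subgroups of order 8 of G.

3

|G| = 16 and 8 | 16, so subgroups of order 8 are possible by Lagrange.
The subgroups of order 8 are: {e, r, r^2, r^3, r^4, r^5, r^6, r^7}; {e, r^2, r^4, r^6, s, r^2s, r^4s, r^6s}; {e, r^2, r^4, r^6, rs, r^3s, r^5s, r^7s}.
So G has 3 subgroups of order 8.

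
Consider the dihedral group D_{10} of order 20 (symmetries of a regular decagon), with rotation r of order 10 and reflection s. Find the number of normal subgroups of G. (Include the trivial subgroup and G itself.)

G has 22 subgroups. Checking conjugation-invariance by order — order 1: 1/1 normal; order 2: 1/11 normal; order 4: 0/5 normal; order 5: 1/1 normal; order 10: 3/3 normal; order 20: 1/1 normal.
Total normal subgroups: 7.

7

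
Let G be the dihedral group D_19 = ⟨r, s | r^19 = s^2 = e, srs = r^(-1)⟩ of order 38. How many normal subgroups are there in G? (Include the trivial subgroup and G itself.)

3

G has 22 subgroups. Checking conjugation-invariance by order — order 1: 1/1 normal; order 2: 0/19 normal; order 19: 1/1 normal; order 38: 1/1 normal.
Total normal subgroups: 3.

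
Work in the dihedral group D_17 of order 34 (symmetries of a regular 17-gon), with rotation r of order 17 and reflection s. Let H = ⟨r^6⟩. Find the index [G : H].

2

|⟨r^6⟩| = 17 and |G| = 34.
By Lagrange, [G : H] = |G|/|H| = 34/17 = 2.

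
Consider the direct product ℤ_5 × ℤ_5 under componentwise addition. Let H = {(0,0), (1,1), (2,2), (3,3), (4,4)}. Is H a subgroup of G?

|H| = 5 divides |G| = 25, consistent with Lagrange.
H contains the identity, every element's inverse is in H, and H is closed under +: it is a subgroup.
In fact H = ⟨(4,4)⟩.

Yes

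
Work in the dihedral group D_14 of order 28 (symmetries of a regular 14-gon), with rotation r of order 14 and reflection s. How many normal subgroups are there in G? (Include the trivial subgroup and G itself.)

7

G has 28 subgroups. Checking conjugation-invariance by order — order 1: 1/1 normal; order 2: 1/15 normal; order 4: 0/7 normal; order 7: 1/1 normal; order 14: 3/3 normal; order 28: 1/1 normal.
Total normal subgroups: 7.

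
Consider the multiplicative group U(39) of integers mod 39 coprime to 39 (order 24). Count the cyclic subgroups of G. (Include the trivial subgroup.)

12

Group the elements of G by the cyclic subgroup they generate; each cyclic subgroup of order d accounts for φ(d) elements.
Cyclic subgroups by order — order 1: 1; order 2: 3; order 3: 1; order 4: 2; order 6: 3; order 12: 2.
Total: 12.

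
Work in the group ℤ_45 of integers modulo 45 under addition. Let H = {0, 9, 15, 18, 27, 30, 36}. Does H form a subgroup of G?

No

|H| = 7 does not divide |G| = 45, so by Lagrange H is not a subgroup.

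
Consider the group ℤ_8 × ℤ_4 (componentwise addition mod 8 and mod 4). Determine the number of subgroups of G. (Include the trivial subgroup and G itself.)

|G| = 32, so by Lagrange every subgroup order divides 32. Divisors: 1, 2, 4, 8, 16, 32.
Subgroups by order — order 1: 1; order 2: 3; order 4: 7; order 8: 7; order 16: 3; order 32: 1.
Total: 1 + 3 + 7 + 7 + 3 + 1 = 22.

22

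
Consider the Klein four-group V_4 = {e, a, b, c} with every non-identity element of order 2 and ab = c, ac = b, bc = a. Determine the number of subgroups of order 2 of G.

|G| = 4 and 2 | 4, so subgroups of order 2 are possible by Lagrange.
The subgroups of order 2 are: {e, a}; {e, b}; {e, c}.
So G has 3 subgroups of order 2.

3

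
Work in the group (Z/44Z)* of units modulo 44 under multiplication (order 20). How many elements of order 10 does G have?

12

Enumerating element orders in G gives 12 elements of order 10.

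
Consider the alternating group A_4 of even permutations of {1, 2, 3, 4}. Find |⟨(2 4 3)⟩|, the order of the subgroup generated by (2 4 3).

3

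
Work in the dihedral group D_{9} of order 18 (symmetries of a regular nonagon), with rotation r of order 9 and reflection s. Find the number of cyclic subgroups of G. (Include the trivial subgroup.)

Group the elements of G by the cyclic subgroup they generate; each cyclic subgroup of order d accounts for φ(d) elements.
Cyclic subgroups by order — order 1: 1; order 2: 9; order 3: 1; order 9: 1.
Total: 12.

12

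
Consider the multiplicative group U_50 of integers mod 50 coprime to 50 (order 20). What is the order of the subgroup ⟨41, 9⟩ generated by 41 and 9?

|⟨41⟩| = 5 and |⟨9⟩| = 10, so |H| is a multiple of lcm(5, 10) = 10 and divides |G| = 20.
Closing under the operation: H = {1, 9, 11, 19, 21, 29, 31, 39, 41, 49}, so |H| = 10.

10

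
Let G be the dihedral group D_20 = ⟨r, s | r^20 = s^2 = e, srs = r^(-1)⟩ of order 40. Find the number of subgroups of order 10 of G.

|G| = 40 and 10 | 40, so subgroups of order 10 are possible by Lagrange.
The subgroups of order 10 are: {e, r^2, r^4, r^6, r^8, r^10, r^12, r^14, r^16, r^18}; {e, r^4, r^8, r^12, r^16, r^2s, r^6s, r^10s, r^14s, r^18s}; {e, r^4, r^8, r^12, r^16, r^3s, r^7s, r^11s, r^15s, r^19s}; {e, r^4, r^8, r^12, r^16, s, r^4s, r^8s, r^12s, r^16s}; … (5 in all).
So G has 5 subgroups of order 10.

5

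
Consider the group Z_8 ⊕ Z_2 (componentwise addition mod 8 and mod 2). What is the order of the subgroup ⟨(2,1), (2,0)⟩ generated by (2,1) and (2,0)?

8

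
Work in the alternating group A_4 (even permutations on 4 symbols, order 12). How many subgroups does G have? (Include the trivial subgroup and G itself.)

10

|G| = 12, so by Lagrange every subgroup order divides 12. Divisors: 1, 2, 3, 4, 6, 12.
Subgroups by order — order 1: 1; order 2: 3; order 3: 4; order 4: 1; order 6: 0; order 12: 1.
Total: 1 + 3 + 4 + 1 + 0 + 1 = 10.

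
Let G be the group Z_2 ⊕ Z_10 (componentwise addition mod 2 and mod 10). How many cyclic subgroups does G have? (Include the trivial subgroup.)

A cyclic subgroup of order d is generated by each of its φ(d) elements of order d, so the cyclic subgroups of order d number (#elements of order d)/φ(d).
Cyclic subgroups by order — order 1: 1; order 2: 3; order 5: 1; order 10: 3.
Total: 8.

8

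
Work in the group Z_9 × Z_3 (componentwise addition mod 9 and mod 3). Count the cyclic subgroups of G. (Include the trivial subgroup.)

Each element a generates a cyclic subgroup ⟨a⟩; distinct elements may generate the same one (a cyclic group of order d has φ(d) generators).
Cyclic subgroups by order — order 1: 1; order 3: 4; order 9: 3.
Total: 8.

8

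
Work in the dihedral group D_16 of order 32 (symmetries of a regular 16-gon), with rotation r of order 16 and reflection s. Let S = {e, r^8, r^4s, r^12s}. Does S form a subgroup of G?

Yes

|S| = 4 divides |G| = 32, consistent with Lagrange.
S contains the identity, every element's inverse is in S, and S is closed under ·: it is a subgroup.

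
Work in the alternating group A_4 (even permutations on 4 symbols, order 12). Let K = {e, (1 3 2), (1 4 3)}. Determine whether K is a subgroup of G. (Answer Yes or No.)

(1 4 3) ∈ K but its inverse (1 3 4) ∉ K, so K is not a subgroup.

No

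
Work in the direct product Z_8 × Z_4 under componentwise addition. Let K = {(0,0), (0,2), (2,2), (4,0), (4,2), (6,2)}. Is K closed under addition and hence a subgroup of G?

|K| = 6 does not divide |G| = 32, so by Lagrange K is not a subgroup.

No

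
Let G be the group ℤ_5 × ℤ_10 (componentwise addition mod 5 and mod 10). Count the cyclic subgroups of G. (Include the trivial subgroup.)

14

A cyclic subgroup of order d is generated by each of its φ(d) elements of order d, so the cyclic subgroups of order d number (#elements of order d)/φ(d).
Cyclic subgroups by order — order 1: 1; order 2: 1; order 5: 6; order 10: 6.
Total: 14.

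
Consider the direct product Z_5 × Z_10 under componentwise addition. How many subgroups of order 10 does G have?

|G| = 50 and 10 | 50, so subgroups of order 10 are possible by Lagrange.
The subgroups of order 10 are: {(0,0), (0,1), (0,2), (0,3), (0,4), (0,5), (0,6), (0,7), (0,8), (0,9)}; {(0,0), (0,5), (1,0), (1,5), (2,0), (2,5), (3,0), (3,5), (4,0), (4,5)}; {(0,0), (0,5), (1,1), (1,6), (2,2), (2,7), (3,3), (3,8), (4,4), (4,9)}; {(0,0), (0,5), (1,2), (1,7), (2,4), (2,9), (3,1), (3,6), (4,3), (4,8)}; … (6 in all).
So G has 6 subgroups of order 10.

6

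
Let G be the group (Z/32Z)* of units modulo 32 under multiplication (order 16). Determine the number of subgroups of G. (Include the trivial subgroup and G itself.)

11

|G| = 16, so by Lagrange every subgroup order divides 16. Divisors: 1, 2, 4, 8, 16.
Subgroups by order — order 1: 1; order 2: 3; order 4: 3; order 8: 3; order 16: 1.
Total: 1 + 3 + 3 + 3 + 1 = 11.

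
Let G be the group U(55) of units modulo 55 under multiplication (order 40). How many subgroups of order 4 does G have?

3

|G| = 40 and 4 | 40, so subgroups of order 4 are possible by Lagrange.
The subgroups of order 4 are: {1, 12, 23, 34}; {1, 21, 34, 54}; {1, 32, 34, 43}.
So G has 3 subgroups of order 4.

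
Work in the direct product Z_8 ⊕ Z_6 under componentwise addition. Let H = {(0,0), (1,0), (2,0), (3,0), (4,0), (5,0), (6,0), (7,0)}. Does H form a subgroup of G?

|H| = 8 divides |G| = 48, consistent with Lagrange.
H contains the identity, every element's inverse is in H, and H is closed under +: it is a subgroup.
In fact H = ⟨(7,0)⟩.

Yes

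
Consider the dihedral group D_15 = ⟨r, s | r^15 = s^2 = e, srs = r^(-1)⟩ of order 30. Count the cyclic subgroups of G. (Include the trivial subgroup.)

A cyclic subgroup of order d is generated by each of its φ(d) elements of order d, so the cyclic subgroups of order d number (#elements of order d)/φ(d).
Cyclic subgroups by order — order 1: 1; order 2: 15; order 3: 1; order 5: 1; order 15: 1.
Total: 19.

19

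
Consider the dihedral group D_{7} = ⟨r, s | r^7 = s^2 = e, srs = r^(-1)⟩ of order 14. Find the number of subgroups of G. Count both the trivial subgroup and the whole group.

10

|G| = 14, so by Lagrange every subgroup order divides 14. Divisors: 1, 2, 7, 14.
Subgroups by order — order 1: 1; order 2: 7; order 7: 1; order 14: 1.
Total: 1 + 7 + 1 + 1 = 10.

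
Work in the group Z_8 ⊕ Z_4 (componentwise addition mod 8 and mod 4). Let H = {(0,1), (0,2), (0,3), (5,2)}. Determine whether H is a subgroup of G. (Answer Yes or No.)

The identity (0,0) ∉ H, so H is not a subgroup.

No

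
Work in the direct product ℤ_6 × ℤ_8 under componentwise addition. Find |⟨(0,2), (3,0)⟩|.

|⟨(0,2)⟩| = 4 and |⟨(3,0)⟩| = 2, so |H| is a multiple of lcm(4, 2) = 4 and divides |G| = 48.
Closing under the operation: H = {(0,0), (0,2), (0,4), (0,6), (3,0), (3,2), (3,4), (3,6)}, so |H| = 8.

8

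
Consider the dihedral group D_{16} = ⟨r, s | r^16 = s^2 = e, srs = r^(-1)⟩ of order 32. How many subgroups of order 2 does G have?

|G| = 32 and 2 | 32, so subgroups of order 2 are possible by Lagrange.
The subgroups of order 2 are: {e, r^10s}; {e, r^11s}; {e, r^12s}; {e, r^13s}; … (17 in all).
So G has 17 subgroups of order 2.

17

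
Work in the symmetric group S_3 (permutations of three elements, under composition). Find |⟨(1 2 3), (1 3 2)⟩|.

3

|⟨(1 2 3)⟩| = 3 and |⟨(1 3 2)⟩| = 3, so |H| is a multiple of lcm(3, 3) = 3 and divides |G| = 6.
Closing under the operation: H = {e, (1 2 3), (1 3 2)}, so |H| = 3.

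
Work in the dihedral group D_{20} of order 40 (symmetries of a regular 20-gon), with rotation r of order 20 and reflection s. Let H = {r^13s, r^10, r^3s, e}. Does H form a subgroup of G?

Yes

|H| = 4 divides |G| = 40, consistent with Lagrange.
H contains the identity, every element's inverse is in H, and H is closed under ·: it is a subgroup.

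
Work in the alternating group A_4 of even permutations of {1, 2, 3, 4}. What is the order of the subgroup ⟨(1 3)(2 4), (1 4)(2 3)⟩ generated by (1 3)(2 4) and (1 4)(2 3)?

4

|⟨(1 3)(2 4)⟩| = 2 and |⟨(1 4)(2 3)⟩| = 2, so |H| is a multiple of lcm(2, 2) = 2 and divides |G| = 12.
Closing under the operation: H = {e, (1 2)(3 4), (1 3)(2 4), (1 4)(2 3)}, so |H| = 4.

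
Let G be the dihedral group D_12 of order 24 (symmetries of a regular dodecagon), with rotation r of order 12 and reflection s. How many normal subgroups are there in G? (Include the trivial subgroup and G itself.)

9

G has 34 subgroups. Checking conjugation-invariance by order — order 1: 1/1 normal; order 2: 1/13 normal; order 3: 1/1 normal; order 4: 1/7 normal; order 6: 1/5 normal; order 8: 0/3 normal; order 12: 3/3 normal; order 24: 1/1 normal.
Total normal subgroups: 9.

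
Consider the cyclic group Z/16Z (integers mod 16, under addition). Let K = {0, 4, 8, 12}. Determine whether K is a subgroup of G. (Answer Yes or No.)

Yes

|K| = 4 divides |G| = 16, consistent with Lagrange.
K contains the identity, every element's inverse is in K, and K is closed under +: it is a subgroup.
In fact K = ⟨4⟩.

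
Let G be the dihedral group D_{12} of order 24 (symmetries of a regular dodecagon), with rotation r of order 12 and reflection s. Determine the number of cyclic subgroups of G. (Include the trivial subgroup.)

18

A cyclic subgroup of order d is generated by each of its φ(d) elements of order d, so the cyclic subgroups of order d number (#elements of order d)/φ(d).
Cyclic subgroups by order — order 1: 1; order 2: 13; order 3: 1; order 4: 1; order 6: 1; order 12: 1.
Total: 18.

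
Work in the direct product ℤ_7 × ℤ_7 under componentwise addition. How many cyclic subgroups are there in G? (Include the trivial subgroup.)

Group the elements of G by the cyclic subgroup they generate; each cyclic subgroup of order d accounts for φ(d) elements.
Cyclic subgroups by order — order 1: 1; order 7: 8.
Total: 9.

9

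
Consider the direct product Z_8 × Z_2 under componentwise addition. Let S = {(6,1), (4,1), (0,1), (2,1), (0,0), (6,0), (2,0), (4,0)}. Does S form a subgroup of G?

|S| = 8 divides |G| = 16, consistent with Lagrange.
S contains the identity, every element's inverse is in S, and S is closed under +: it is a subgroup.

Yes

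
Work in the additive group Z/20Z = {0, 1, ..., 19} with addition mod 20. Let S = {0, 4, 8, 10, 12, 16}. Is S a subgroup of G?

|S| = 6 does not divide |G| = 20, so by Lagrange S is not a subgroup.

No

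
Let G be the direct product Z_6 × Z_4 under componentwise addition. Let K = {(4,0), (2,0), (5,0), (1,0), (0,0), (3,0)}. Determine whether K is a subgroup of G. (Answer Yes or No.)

|K| = 6 divides |G| = 24, consistent with Lagrange.
K contains the identity, every element's inverse is in K, and K is closed under +: it is a subgroup.
In fact K = ⟨(5,0)⟩.

Yes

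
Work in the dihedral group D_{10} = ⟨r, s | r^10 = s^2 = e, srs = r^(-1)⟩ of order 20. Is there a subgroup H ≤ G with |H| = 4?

4 | 20. A subgroup of order 4 is {e, r^5, r^2s, r^7s}.

Yes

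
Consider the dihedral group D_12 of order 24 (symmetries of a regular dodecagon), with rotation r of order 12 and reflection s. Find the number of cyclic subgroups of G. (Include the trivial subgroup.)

18

A cyclic subgroup of order d is generated by each of its φ(d) elements of order d, so the cyclic subgroups of order d number (#elements of order d)/φ(d).
Cyclic subgroups by order — order 1: 1; order 2: 13; order 3: 1; order 4: 1; order 6: 1; order 12: 1.
Total: 18.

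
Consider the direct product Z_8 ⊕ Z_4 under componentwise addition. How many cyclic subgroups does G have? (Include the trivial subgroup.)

Each element a generates a cyclic subgroup ⟨a⟩; distinct elements may generate the same one (a cyclic group of order d has φ(d) generators).
Cyclic subgroups by order — order 1: 1; order 2: 3; order 4: 6; order 8: 4.
Total: 14.

14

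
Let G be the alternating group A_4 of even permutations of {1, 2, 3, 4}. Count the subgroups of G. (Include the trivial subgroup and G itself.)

10

|G| = 12, so by Lagrange every subgroup order divides 12. Divisors: 1, 2, 3, 4, 6, 12.
Subgroups by order — order 1: 1; order 2: 3; order 3: 4; order 4: 1; order 6: 0; order 12: 1.
Total: 1 + 3 + 4 + 1 + 0 + 1 = 10.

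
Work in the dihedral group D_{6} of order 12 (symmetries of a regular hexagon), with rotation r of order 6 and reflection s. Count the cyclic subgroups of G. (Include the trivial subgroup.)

Group the elements of G by the cyclic subgroup they generate; each cyclic subgroup of order d accounts for φ(d) elements.
Cyclic subgroups by order — order 1: 1; order 2: 7; order 3: 1; order 6: 1.
Total: 10.

10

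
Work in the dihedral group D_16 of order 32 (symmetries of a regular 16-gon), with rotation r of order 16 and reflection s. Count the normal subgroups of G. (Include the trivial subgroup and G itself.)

8

G has 36 subgroups. Checking conjugation-invariance by order — order 1: 1/1 normal; order 2: 1/17 normal; order 4: 1/9 normal; order 8: 1/5 normal; order 16: 3/3 normal; order 32: 1/1 normal.
Total normal subgroups: 8.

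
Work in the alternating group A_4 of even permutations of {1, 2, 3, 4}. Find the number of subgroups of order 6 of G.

|G| = 12 and 6 | 12, so subgroups of order 6 are possible by Lagrange.
Checking all subgroups of G, none has order 6.
So G has 0 subgroups of order 6.

0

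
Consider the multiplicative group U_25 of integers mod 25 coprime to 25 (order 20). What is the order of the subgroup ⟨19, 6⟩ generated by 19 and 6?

10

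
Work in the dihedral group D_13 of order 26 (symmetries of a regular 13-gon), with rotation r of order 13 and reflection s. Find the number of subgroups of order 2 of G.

|G| = 26 and 2 | 26, so subgroups of order 2 are possible by Lagrange.
The subgroups of order 2 are: {e, r^10s}; {e, r^11s}; {e, r^12s}; {e, r^2s}; … (13 in all).
So G has 13 subgroups of order 2.

13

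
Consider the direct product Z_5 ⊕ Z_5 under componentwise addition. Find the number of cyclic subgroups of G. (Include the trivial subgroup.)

Group the elements of G by the cyclic subgroup they generate; each cyclic subgroup of order d accounts for φ(d) elements.
Cyclic subgroups by order — order 1: 1; order 5: 6.
Total: 7.

7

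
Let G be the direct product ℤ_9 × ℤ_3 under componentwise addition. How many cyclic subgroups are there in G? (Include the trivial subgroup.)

8

A cyclic subgroup of order d is generated by each of its φ(d) elements of order d, so the cyclic subgroups of order d number (#elements of order d)/φ(d).
Cyclic subgroups by order — order 1: 1; order 3: 4; order 9: 3.
Total: 8.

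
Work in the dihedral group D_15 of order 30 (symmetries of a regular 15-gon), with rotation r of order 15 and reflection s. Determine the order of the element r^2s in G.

2

Computing powers of r^2s: the smallest k with (r^2s)^k = e is k = 2.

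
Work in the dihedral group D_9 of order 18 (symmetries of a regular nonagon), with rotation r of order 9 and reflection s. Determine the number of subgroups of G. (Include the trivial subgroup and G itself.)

16

|G| = 18, so by Lagrange every subgroup order divides 18. Divisors: 1, 2, 3, 6, 9, 18.
Subgroups by order — order 1: 1; order 2: 9; order 3: 1; order 6: 3; order 9: 1; order 18: 1.
Total: 1 + 9 + 1 + 3 + 1 + 1 = 16.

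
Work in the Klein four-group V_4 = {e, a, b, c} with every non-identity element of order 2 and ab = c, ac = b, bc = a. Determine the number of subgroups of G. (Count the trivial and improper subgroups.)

5

|G| = 4, so by Lagrange every subgroup order divides 4. Divisors: 1, 2, 4.
Subgroups by order — order 1: 1; order 2: 3; order 4: 1.
Total: 1 + 3 + 1 = 5.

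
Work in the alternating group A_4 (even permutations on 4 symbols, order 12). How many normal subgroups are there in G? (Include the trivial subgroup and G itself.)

G has 10 subgroups. Checking conjugation-invariance by order — order 1: 1/1 normal; order 2: 0/3 normal; order 3: 0/4 normal; order 4: 1/1 normal; order 12: 1/1 normal.
Total normal subgroups: 3.

3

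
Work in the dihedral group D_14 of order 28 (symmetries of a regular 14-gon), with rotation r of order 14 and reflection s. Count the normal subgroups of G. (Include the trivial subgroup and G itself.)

7

G has 28 subgroups. Checking conjugation-invariance by order — order 1: 1/1 normal; order 2: 1/15 normal; order 4: 0/7 normal; order 7: 1/1 normal; order 14: 3/3 normal; order 28: 1/1 normal.
Total normal subgroups: 7.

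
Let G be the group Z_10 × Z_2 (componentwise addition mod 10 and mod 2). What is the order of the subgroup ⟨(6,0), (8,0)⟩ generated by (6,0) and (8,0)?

|⟨(6,0)⟩| = 5 and |⟨(8,0)⟩| = 5, so |H| is a multiple of lcm(5, 5) = 5 and divides |G| = 20.
Closing under the operation: H = {(0,0), (2,0), (4,0), (6,0), (8,0)}, so |H| = 5.

5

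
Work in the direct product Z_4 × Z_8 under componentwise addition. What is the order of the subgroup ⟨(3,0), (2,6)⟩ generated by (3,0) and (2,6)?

16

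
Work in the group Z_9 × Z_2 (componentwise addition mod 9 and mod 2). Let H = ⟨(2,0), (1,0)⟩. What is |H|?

|⟨(2,0)⟩| = 9 and |⟨(1,0)⟩| = 9, so |H| is a multiple of lcm(9, 9) = 9 and divides |G| = 18.
Closing under the operation: H = {(0,0), (1,0), (2,0), (3,0), (4,0), (5,0), (6,0), (7,0), (8,0)}, so |H| = 9.

9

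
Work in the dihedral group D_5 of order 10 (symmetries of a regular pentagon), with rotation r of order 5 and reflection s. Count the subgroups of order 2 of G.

5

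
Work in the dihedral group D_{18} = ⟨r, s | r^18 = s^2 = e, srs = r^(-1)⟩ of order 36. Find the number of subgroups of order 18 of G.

|G| = 36 and 18 | 36, so subgroups of order 18 are possible by Lagrange.
The subgroups of order 18 are: {e, r, r^2, r^3, r^4, r^5, r^6, r^7, r^8, r^9, r^10, r^11, r^12, r^13, r^14, r^15, r^16, r^17}; {e, r^2, r^4, r^6, r^8, r^10, r^12, r^14, r^16, s, r^2s, r^4s, r^6s, r^8s, r^10s, r^12s, r^14s, r^16s}; {e, r^2, r^4, r^6, r^8, r^10, r^12, r^14, r^16, rs, r^3s, r^5s, r^7s, r^9s, r^11s, r^13s, r^15s, r^17s}.
So G has 3 subgroups of order 18.

3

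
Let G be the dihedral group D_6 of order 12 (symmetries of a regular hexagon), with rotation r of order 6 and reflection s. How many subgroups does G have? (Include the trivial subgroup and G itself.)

16

|G| = 12, so by Lagrange every subgroup order divides 12. Divisors: 1, 2, 3, 4, 6, 12.
Subgroups by order — order 1: 1; order 2: 7; order 3: 1; order 4: 3; order 6: 3; order 12: 1.
Total: 1 + 7 + 1 + 3 + 3 + 1 = 16.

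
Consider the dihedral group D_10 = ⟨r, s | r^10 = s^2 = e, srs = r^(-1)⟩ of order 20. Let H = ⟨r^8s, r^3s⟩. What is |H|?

4

|⟨r^8s⟩| = 2 and |⟨r^3s⟩| = 2, so |H| is a multiple of lcm(2, 2) = 2 and divides |G| = 20.
Closing under the operation: H = {e, r^5, r^3s, r^8s}, so |H| = 4.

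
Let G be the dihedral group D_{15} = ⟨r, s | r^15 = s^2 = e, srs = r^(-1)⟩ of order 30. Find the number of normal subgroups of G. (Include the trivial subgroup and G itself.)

G has 28 subgroups. Checking conjugation-invariance by order — order 1: 1/1 normal; order 2: 0/15 normal; order 3: 1/1 normal; order 5: 1/1 normal; order 6: 0/5 normal; order 10: 0/3 normal; order 15: 1/1 normal; order 30: 1/1 normal.
Total normal subgroups: 5.

5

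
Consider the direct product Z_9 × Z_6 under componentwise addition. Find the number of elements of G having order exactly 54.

An element (a,b) has order lcm(ord(a), ord(b)); count pairs with lcm equal to 54.
Enumerating gives 0 such elements.

0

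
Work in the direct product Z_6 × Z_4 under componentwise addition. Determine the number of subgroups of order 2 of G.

3

|G| = 24 and 2 | 24, so subgroups of order 2 are possible by Lagrange.
The subgroups of order 2 are: {(0,0), (0,2)}; {(0,0), (3,0)}; {(0,0), (3,2)}.
So G has 3 subgroups of order 2.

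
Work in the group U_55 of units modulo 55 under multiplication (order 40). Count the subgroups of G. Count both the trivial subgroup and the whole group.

16

|G| = 40, so by Lagrange every subgroup order divides 40. Divisors: 1, 2, 4, 5, 8, 10, 20, 40.
Subgroups by order — order 1: 1; order 2: 3; order 4: 3; order 5: 1; order 8: 1; order 10: 3; order 20: 3; order 40: 1.
Total: 1 + 3 + 3 + 1 + 1 + 3 + 3 + 1 = 16.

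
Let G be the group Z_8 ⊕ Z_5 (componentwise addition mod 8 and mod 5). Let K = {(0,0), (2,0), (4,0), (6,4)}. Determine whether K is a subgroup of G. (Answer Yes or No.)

(2,0) ∈ K but its inverse (6,0) ∉ K, so K is not a subgroup.

No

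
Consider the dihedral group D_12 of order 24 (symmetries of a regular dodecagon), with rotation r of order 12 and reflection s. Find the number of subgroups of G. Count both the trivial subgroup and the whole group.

34

|G| = 24, so by Lagrange every subgroup order divides 24. Divisors: 1, 2, 3, 4, 6, 8, 12, 24.
Subgroups by order — order 1: 1; order 2: 13; order 3: 1; order 4: 7; order 6: 5; order 8: 3; order 12: 3; order 24: 1.
Total: 1 + 13 + 1 + 7 + 5 + 3 + 3 + 1 = 34.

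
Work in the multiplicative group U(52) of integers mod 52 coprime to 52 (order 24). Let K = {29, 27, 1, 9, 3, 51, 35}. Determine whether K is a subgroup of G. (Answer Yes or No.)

|K| = 7 does not divide |G| = 24, so by Lagrange K is not a subgroup.

No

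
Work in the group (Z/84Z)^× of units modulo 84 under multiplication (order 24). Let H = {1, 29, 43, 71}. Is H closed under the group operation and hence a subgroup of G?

|H| = 4 divides |G| = 24, consistent with Lagrange.
H contains the identity, every element's inverse is in H, and H is closed under ·: it is a subgroup.

Yes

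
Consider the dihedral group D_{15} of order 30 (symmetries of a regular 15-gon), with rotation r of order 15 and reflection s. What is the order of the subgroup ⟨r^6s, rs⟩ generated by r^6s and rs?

6

|⟨r^6s⟩| = 2 and |⟨rs⟩| = 2, so |H| is a multiple of lcm(2, 2) = 2 and divides |G| = 30.
Closing under the operation: H = {e, r^5, r^10, rs, r^6s, r^11s}, so |H| = 6.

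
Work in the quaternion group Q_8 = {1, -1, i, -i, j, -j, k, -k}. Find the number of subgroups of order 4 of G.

|G| = 8 and 4 | 8, so subgroups of order 4 are possible by Lagrange.
The subgroups of order 4 are: {1, -1, i, -i}; {1, -1, j, -j}; {1, -1, k, -k}.
So G has 3 subgroups of order 4.

3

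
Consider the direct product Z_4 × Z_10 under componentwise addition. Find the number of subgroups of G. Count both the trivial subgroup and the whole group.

16

|G| = 40, so by Lagrange every subgroup order divides 40. Divisors: 1, 2, 4, 5, 8, 10, 20, 40.
Subgroups by order — order 1: 1; order 2: 3; order 4: 3; order 5: 1; order 8: 1; order 10: 3; order 20: 3; order 40: 1.
Total: 1 + 3 + 3 + 1 + 1 + 3 + 3 + 1 = 16.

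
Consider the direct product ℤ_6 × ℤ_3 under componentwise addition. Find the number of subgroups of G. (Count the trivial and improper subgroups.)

12

|G| = 18, so by Lagrange every subgroup order divides 18. Divisors: 1, 2, 3, 6, 9, 18.
Subgroups by order — order 1: 1; order 2: 1; order 3: 4; order 6: 4; order 9: 1; order 18: 1.
Total: 1 + 1 + 4 + 4 + 1 + 1 = 12.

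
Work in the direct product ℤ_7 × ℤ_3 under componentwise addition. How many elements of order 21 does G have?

12

An element (a,b) has order lcm(ord(a), ord(b)); count pairs with lcm equal to 21.
Enumerating gives 12 such elements.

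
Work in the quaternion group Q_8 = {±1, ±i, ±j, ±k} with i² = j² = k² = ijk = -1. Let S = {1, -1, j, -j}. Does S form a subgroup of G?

|S| = 4 divides |G| = 8, consistent with Lagrange.
S contains the identity, every element's inverse is in S, and S is closed under ·: it is a subgroup.
In fact S = ⟨j⟩.

Yes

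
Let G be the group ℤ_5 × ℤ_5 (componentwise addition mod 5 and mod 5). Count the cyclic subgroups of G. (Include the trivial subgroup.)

7

A cyclic subgroup of order d is generated by each of its φ(d) elements of order d, so the cyclic subgroups of order d number (#elements of order d)/φ(d).
Cyclic subgroups by order — order 1: 1; order 5: 6.
Total: 7.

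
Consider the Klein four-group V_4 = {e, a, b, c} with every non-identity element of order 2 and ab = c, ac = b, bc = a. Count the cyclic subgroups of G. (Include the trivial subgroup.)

A cyclic subgroup of order d is generated by each of its φ(d) elements of order d, so the cyclic subgroups of order d number (#elements of order d)/φ(d).
Cyclic subgroups by order — order 1: 1; order 2: 3.
Total: 4.

4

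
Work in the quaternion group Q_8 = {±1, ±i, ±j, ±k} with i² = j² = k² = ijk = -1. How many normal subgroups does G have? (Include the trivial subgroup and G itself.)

6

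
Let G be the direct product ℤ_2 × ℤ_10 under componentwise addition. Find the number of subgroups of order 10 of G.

3

|G| = 20 and 10 | 20, so subgroups of order 10 are possible by Lagrange.
The subgroups of order 10 are: {(0,0), (0,1), (0,2), (0,3), (0,4), (0,5), (0,6), (0,7), (0,8), (0,9)}; {(0,0), (0,2), (0,4), (0,6), (0,8), (1,0), (1,2), (1,4), (1,6), (1,8)}; {(0,0), (0,2), (0,4), (0,6), (0,8), (1,1), (1,3), (1,5), (1,7), (1,9)}.
So G has 3 subgroups of order 10.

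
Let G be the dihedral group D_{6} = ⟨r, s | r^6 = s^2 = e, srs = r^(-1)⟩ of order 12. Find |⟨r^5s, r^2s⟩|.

|⟨r^5s⟩| = 2 and |⟨r^2s⟩| = 2, so |H| is a multiple of lcm(2, 2) = 2 and divides |G| = 12.
Closing under the operation: H = {e, r^3, r^2s, r^5s}, so |H| = 4.

4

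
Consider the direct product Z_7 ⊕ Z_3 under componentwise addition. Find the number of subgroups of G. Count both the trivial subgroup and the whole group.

4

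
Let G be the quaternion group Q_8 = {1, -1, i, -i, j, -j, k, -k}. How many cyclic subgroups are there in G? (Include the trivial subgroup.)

5

Group the elements of G by the cyclic subgroup they generate; each cyclic subgroup of order d accounts for φ(d) elements.
Cyclic subgroups by order — order 1: 1; order 2: 1; order 4: 3.
Total: 5.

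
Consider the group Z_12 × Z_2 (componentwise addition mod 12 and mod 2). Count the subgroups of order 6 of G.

3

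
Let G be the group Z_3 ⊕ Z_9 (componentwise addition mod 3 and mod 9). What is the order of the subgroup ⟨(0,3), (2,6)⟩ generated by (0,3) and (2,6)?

|⟨(0,3)⟩| = 3 and |⟨(2,6)⟩| = 3, so |H| is a multiple of lcm(3, 3) = 3 and divides |G| = 27.
Closing under the operation: H = {(0,0), (0,3), (0,6), (1,0), (1,3), (1,6), (2,0), (2,3), (2,6)}, so |H| = 9.

9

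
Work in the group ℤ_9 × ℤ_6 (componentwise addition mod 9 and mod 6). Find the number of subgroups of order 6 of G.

4

|G| = 54 and 6 | 54, so subgroups of order 6 are possible by Lagrange.
The subgroups of order 6 are: {(0,0), (0,1), (0,2), (0,3), (0,4), (0,5)}; {(0,0), (0,3), (3,0), (3,3), (6,0), (6,3)}; {(0,0), (0,3), (3,1), (3,4), (6,2), (6,5)}; {(0,0), (0,3), (3,2), (3,5), (6,1), (6,4)}.
So G has 4 subgroups of order 6.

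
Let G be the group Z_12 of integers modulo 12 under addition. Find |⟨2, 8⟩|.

|⟨2⟩| = 6 and |⟨8⟩| = 3, so |H| is a multiple of lcm(6, 3) = 6 and divides |G| = 12.
Closing under the operation: H = {0, 2, 4, 6, 8, 10}, so |H| = 6.

6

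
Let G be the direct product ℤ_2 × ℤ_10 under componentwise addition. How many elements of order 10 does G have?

12

An element (a,b) has order lcm(ord(a), ord(b)); count pairs with lcm equal to 10.
Enumerating gives 12 such elements.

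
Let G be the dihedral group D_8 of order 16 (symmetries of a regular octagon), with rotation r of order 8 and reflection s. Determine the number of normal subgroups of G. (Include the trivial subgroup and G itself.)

7

G has 19 subgroups. Checking conjugation-invariance by order — order 1: 1/1 normal; order 2: 1/9 normal; order 4: 1/5 normal; order 8: 3/3 normal; order 16: 1/1 normal.
Total normal subgroups: 7.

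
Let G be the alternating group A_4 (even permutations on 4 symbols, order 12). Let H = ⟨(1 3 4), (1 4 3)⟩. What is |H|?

3

|⟨(1 3 4)⟩| = 3 and |⟨(1 4 3)⟩| = 3, so |H| is a multiple of lcm(3, 3) = 3 and divides |G| = 12.
Closing under the operation: H = {e, (1 3 4), (1 4 3)}, so |H| = 3.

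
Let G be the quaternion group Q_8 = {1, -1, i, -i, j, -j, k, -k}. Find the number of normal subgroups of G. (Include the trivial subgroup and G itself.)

6

G has 6 subgroups. Checking conjugation-invariance by order — order 1: 1/1 normal; order 2: 1/1 normal; order 4: 3/3 normal; order 8: 1/1 normal.
Total normal subgroups: 6.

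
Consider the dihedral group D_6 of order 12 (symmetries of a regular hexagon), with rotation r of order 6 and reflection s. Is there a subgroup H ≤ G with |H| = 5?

5 does not divide |G| = 12, so by Lagrange no subgroup of order 5 exists.

No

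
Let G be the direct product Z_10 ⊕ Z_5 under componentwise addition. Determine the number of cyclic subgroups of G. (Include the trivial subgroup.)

14

A cyclic subgroup of order d is generated by each of its φ(d) elements of order d, so the cyclic subgroups of order d number (#elements of order d)/φ(d).
Cyclic subgroups by order — order 1: 1; order 2: 1; order 5: 6; order 10: 6.
Total: 14.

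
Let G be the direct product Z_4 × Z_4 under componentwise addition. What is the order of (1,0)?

The order of (1,0) in Z_4 × Z_4 is lcm(ord(1) in Z_4, ord(0) in Z_4).
ord(1) = 4 and ord(0) = 1, so |⟨(1,0)⟩| = lcm(4, 1) = 4.

4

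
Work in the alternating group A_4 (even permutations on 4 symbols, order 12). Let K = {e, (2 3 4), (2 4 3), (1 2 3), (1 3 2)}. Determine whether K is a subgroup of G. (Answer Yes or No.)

No

|K| = 5 does not divide |G| = 12, so by Lagrange K is not a subgroup.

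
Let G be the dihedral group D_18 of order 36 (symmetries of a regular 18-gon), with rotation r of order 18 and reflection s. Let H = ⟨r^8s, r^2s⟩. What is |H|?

6

|⟨r^8s⟩| = 2 and |⟨r^2s⟩| = 2, so |H| is a multiple of lcm(2, 2) = 2 and divides |G| = 36.
Closing under the operation: H = {e, r^6, r^12, r^2s, r^8s, r^14s}, so |H| = 6.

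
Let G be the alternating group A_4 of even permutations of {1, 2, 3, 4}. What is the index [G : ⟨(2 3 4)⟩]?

4

|⟨(2 3 4)⟩| = 3 and |G| = 12.
By Lagrange, [G : H] = |G|/|H| = 12/3 = 4.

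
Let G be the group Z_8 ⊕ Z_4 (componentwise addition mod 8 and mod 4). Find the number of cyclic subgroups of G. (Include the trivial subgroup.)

Each element a generates a cyclic subgroup ⟨a⟩; distinct elements may generate the same one (a cyclic group of order d has φ(d) generators).
Cyclic subgroups by order — order 1: 1; order 2: 3; order 4: 6; order 8: 4.
Total: 14.

14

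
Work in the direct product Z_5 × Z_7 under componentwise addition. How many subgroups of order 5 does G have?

1

|G| = 35 and 5 | 35, so subgroups of order 5 are possible by Lagrange.
The subgroups of order 5 are: {(0,0), (1,0), (2,0), (3,0), (4,0)}.
So G has 1 subgroup of order 5.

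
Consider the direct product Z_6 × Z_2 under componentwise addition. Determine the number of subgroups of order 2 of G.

|G| = 12 and 2 | 12, so subgroups of order 2 are possible by Lagrange.
The subgroups of order 2 are: {(0,0), (0,1)}; {(0,0), (3,0)}; {(0,0), (3,1)}.
So G has 3 subgroups of order 2.

3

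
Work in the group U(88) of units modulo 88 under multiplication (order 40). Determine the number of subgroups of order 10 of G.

7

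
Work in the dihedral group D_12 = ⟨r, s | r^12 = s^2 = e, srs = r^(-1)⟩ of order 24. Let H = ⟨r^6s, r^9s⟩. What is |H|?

|⟨r^6s⟩| = 2 and |⟨r^9s⟩| = 2, so |H| is a multiple of lcm(2, 2) = 2 and divides |G| = 24.
Closing under the operation: H = {e, r^3, r^6, r^9, s, r^3s, r^6s, r^9s}, so |H| = 8.

8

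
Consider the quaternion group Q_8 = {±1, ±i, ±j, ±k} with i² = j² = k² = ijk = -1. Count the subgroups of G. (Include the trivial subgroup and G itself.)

6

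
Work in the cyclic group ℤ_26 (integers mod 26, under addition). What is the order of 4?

In ℤ_26, the order of an element a is n/gcd(a, n).
gcd(4, 26) = 2, so |⟨4⟩| = 26/2 = 13.

13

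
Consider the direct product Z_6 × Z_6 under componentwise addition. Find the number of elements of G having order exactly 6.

24

An element (a,b) has order lcm(ord(a), ord(b)); count pairs with lcm equal to 6.
Enumerating gives 24 such elements.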